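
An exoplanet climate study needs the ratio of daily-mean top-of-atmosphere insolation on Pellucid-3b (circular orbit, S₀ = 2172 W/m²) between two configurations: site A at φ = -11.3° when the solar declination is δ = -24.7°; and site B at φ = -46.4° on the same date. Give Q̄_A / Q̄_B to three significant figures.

— Configuration A (φ=-11.3°):
cos H₀ = −tan(-11.3°) tan(-24.700°) = -0.0919, H₀ = 1.6628 rad.
Bracket: H₀ sin φ sin δ + cos φ cos δ sin H₀ = 1.6628×-0.19595×-0.41787 + 0.98061×0.90851×0.99577 = 0.136153 + 0.887126 = 1.023279.
Q̄ = (S₀/π) × [bracket] = (2172/π) × 1.023279 = 707.46 W/m².
— Configuration B (φ=-46.4°):
cos H₀ = −tan(-46.4°) tan(-24.700°) = -0.4830, H₀ = 2.0749 rad.
Bracket: H₀ sin φ sin δ + cos φ cos δ sin H₀ = 2.0749×-0.72417×-0.41787 + 0.68962×0.90851×0.87562 = 0.627883 + 0.548599 = 1.176482.
Q̄ = (S₀/π) × [bracket] = (2172/π) × 1.176482 = 813.38 W/m².
Ratio Q̄_A / Q̄_B = 707.46 / 813.38 = 0.8698.

Q̄_A / Q̄_B ≈ 0.870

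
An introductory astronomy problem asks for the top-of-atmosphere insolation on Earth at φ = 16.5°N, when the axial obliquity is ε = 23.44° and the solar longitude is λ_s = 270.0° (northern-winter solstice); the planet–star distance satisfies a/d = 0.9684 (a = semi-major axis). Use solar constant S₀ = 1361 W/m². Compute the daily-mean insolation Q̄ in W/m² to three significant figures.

Q̄ ≈ 288 W/m²

Solar declination: sin δ = sin ε · sin λ_s = sin 23.44° × sin 270.0° = -0.39779, so δ = -23.440°.
cos H₀ = −tan(+16.5°) tan(-23.440°) = 0.1284, H₀ = 1.4420 rad.
Bracket: H₀ sin φ sin δ + cos φ cos δ sin H₀ = 1.4420×0.28402×-0.39779 + 0.95882×0.91748×0.99172 = -0.162918 + 0.872414 = 0.709496.
Inverse-square distance factor (a/d)² = 0.9684² = 0.937799.
Q̄ = (S₀/π) × 0.937799 × [bracket] = (1361/π) × 0.937799 × 0.709496 = 288.2 W/m².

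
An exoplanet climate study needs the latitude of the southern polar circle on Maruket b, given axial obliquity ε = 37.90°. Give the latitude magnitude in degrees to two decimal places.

The polar circle is the lowest latitude that experiences at least one full rotation of continuous darkness at the northern-summer solstice; it lies at |ϕ| = 90° − ε = 90° − 37.90° = 52.10°.

52.10°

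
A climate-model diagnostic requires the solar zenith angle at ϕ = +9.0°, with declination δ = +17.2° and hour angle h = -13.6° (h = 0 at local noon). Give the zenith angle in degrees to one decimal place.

θ_z = 15.6°

cos θ_z = sin ϕ sin δ + cos ϕ cos δ cos h = 0.046259 + 0.917062 = 0.963321.
θ_z = arccos(0.963321) = 15.6°.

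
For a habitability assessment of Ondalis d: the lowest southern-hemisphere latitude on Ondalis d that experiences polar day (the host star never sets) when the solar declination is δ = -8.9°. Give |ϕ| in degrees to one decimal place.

Polar day requires cos h₀ = −tan ϕ tan δ ≤ −1, i.e. tan ϕ tan δ ≥ 1.
The boundary is |tan ϕ| · |tan δ| = 1, so |ϕ| = 90° − |δ| = 90° − 8.9° = 81.1° in the southern hemisphere.

|ϕ| = 81.1°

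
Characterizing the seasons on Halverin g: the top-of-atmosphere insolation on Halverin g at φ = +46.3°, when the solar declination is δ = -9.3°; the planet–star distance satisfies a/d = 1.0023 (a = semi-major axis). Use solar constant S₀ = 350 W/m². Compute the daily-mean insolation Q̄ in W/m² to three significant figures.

cos H₀ = −tan(+46.3°) tan(-9.300°) = 0.1714, H₀ = 1.3986 rad.
Bracket: H₀ sin φ sin δ + cos φ cos δ sin H₀ = 1.3986×0.72297×-0.16160 + 0.69088×0.98686×0.98521 = -0.163401 + 0.671718 = 0.508317.
Inverse-square distance factor (a/d)² = 1.0023² = 1.004605.
Q̄ = (S₀/π) × 1.004605 × [bracket] = (350/π) × 1.004605 × 0.508317 = 56.89 W/m².

Q̄ ≈ 56.9 W/m²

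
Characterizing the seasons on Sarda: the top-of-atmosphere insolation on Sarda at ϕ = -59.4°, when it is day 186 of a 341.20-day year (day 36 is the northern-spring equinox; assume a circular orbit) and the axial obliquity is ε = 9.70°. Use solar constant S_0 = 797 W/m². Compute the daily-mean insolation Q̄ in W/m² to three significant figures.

Solar longitude: L_s = 360° × (186 − 36)/341.20 = 158.265°.
sin δ = sin 9.70° × sin 158.265° = 0.06239, so δ = +3.577°.
cos h₀ = −tan(-59.4°) tan(+3.577°) = 0.1057, h₀ = 1.4649 rad.
Bracket: h₀ sin ϕ sin δ + cos ϕ cos δ sin h₀ = 1.4649×-0.86074×0.06239 + 0.50904×0.99805×0.99440 = -0.078667 + 0.505202 = 0.426535.
Q̄ = (S_0/π) × [bracket] = (797/π) × 0.426535 = 108.2 W/m².

Q̄ ≈ 108 W/m²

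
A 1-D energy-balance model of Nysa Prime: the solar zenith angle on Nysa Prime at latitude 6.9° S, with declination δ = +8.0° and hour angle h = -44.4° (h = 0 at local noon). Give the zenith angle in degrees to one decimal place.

θ_z = 46.7°

cos θ_z = sin φ sin δ + cos φ cos δ cos h = -0.016720 + 0.702395 = 0.685675.
θ_z = arccos(0.685675) = 46.7°.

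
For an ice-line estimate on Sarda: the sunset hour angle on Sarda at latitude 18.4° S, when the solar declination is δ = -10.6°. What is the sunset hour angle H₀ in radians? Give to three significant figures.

H₀ = 1.63 rad

cos H₀ = −tan φ · tan δ = −tan(-18.4°) × tan(-10.600°) = -0.0623, so H₀ = 1.6331 rad = 93.57°.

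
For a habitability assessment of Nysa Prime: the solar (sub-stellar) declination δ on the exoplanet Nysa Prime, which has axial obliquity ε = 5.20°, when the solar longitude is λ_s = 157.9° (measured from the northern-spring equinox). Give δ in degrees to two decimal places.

δ = +1.95°

sin δ = sin ε · sin λ_s = sin 5.20° × sin 157.9° = 0.034098.
δ = arcsin(0.034098) = +1.95°.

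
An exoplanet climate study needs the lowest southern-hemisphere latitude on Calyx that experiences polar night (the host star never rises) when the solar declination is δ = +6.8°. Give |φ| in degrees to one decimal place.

Polar night requires cos H₀ = −tan φ tan δ ≥ 1, i.e. tan φ tan δ ≤ −1.
The boundary is |tan φ| · |tan δ| = 1, so |φ| = 90° − |δ| = 90° − 6.8° = 83.2° in the southern hemisphere.

|φ| = 83.2°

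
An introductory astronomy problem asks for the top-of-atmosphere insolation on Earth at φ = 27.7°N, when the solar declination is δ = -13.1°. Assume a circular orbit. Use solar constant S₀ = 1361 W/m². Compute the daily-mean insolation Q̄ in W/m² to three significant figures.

cos H₀ = −tan(+27.7°) tan(-13.100°) = 0.1222, H₀ = 1.4483 rad.
Bracket: H₀ sin φ sin δ + cos φ cos δ sin H₀ = 1.4483×0.46484×-0.22665 + 0.88539×0.97398×0.99251 = -0.152587 + 0.855893 = 0.703306.
Q̄ = (S₀/π) × [bracket] = (1361/π) × 0.703306 = 304.7 W/m².

Q̄ ≈ 305 W/m²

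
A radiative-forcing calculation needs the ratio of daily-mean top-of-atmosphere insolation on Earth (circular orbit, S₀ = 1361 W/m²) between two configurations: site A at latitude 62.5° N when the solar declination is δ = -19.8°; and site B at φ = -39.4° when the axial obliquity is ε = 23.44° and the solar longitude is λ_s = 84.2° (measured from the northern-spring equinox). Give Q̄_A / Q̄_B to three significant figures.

Q̄_A / Q̄_B ≈ 0.198

— Configuration A (φ=+62.5°):
cos H₀ = −tan(+62.5°) tan(-19.800°) = 0.6916, H₀ = 0.8071 rad.
Bracket: H₀ sin φ sin δ + cos φ cos δ sin H₀ = 0.8071×0.88701×-0.33874 + 0.46175×0.94088×0.72228 = -0.242506 + 0.313796 = 0.071290.
Q̄ = (S₀/π) × [bracket] = (1361/π) × 0.071290 = 30.884 W/m².
— Configuration B (φ=-39.4°):
Solar declination: sin δ = sin ε · sin λ_s = sin 23.44° × sin 84.2° = 0.39575, so δ = +23.313°.
cos H₀ = −tan(-39.4°) tan(+23.313°) = 0.3540, H₀ = 1.2090 rad.
Bracket: H₀ sin φ sin δ + cos φ cos δ sin H₀ = 1.2090×-0.63473×0.39575 + 0.77273×0.91836×0.93526 = -0.303694 + 0.663702 = 0.360008.
Q̄ = (S₀/π) × [bracket] = (1361/π) × 0.360008 = 155.96 W/m².
Ratio Q̄_A / Q̄_B = 30.884 / 155.96 = 0.1980.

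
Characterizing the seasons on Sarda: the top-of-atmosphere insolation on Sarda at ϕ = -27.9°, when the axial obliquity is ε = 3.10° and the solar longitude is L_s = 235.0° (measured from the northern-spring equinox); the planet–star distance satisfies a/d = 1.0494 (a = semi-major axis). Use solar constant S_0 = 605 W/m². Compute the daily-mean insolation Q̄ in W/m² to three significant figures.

Solar declination: sin δ = sin ε · sin L_s = sin 3.10° × sin 235.0° = -0.04430, so δ = -2.539°.
cos h₀ = −tan(-27.9°) tan(-2.539°) = -0.0235, h₀ = 1.5943 rad.
Bracket: h₀ sin ϕ sin δ + cos ϕ cos δ sin h₀ = 1.5943×-0.46793×-0.04430 + 0.88377×0.99902×0.99972 = 0.033049 + 0.882657 = 0.915706.
Inverse-square distance factor (a/d)² = 1.0494² = 1.101240.
Q̄ = (S_0/π) × 1.101240 × [bracket] = (605/π) × 1.101240 × 0.915706 = 194.2 W/m².

Q̄ ≈ 194 W/m²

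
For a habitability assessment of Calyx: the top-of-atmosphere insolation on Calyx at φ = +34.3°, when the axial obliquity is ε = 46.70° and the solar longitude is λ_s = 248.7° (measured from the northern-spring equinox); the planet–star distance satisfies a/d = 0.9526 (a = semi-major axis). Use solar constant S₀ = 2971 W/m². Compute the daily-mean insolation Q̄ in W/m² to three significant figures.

Q̄ ≈ 113 W/m²

Solar declination: sin δ = sin ε · sin λ_s = sin 46.70° × sin 248.7° = -0.67806, so δ = -42.692°.
cos H₀ = −tan(+34.3°) tan(-42.692°) = 0.6293, H₀ = 0.8901 rad.
Bracket: H₀ sin φ sin δ + cos φ cos δ sin H₀ = 0.8901×0.56353×-0.67806 + 0.82610×0.73501×0.77716 = -0.340114 + 0.471885 = 0.131771.
Inverse-square distance factor (a/d)² = 0.9526² = 0.907447.
Q̄ = (S₀/π) × 0.907447 × [bracket] = (2971/π) × 0.907447 × 0.131771 = 113.1 W/m².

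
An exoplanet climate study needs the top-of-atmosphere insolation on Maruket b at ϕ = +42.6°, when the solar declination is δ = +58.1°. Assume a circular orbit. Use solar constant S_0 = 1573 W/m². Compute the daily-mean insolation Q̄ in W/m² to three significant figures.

cos h₀ = −tan(+42.6°) tan(+58.100°) = -1.4773 ≤ −1 ⇒ polar day, h₀ = π.
Bracket: h₀ sin ϕ sin δ + cos ϕ cos δ sin h₀ = 3.1416×0.67688×0.84897 + 0.73610×0.52844×0.00000 = 1.805323 + 0.000000 = 1.805323.
Q̄ = (S_0/π) × [bracket] = (1573/π) × 1.805323 = 903.9 W/m².

Q̄ ≈ 904 W/m²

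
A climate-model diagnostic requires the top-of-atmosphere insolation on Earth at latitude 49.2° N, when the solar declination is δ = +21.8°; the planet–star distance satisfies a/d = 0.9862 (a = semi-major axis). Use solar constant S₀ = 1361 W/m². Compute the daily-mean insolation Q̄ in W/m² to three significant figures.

Q̄ ≈ 470 W/m²

cos H₀ = −tan(+49.2°) tan(+21.800°) = -0.4634, H₀ = 2.0526 rad.
Bracket: H₀ sin φ sin δ + cos φ cos δ sin H₀ = 2.0526×0.75700×0.37137 + 0.65342×0.92849×0.88616 = 0.577041 + 0.537628 = 1.114669.
Inverse-square distance factor (a/d)² = 0.9862² = 0.972590.
Q̄ = (S₀/π) × 0.972590 × [bracket] = (1361/π) × 0.972590 × 1.114669 = 469.7 W/m².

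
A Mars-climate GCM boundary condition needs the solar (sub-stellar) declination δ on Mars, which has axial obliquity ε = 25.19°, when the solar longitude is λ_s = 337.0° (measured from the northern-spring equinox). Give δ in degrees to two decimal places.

sin δ = sin ε · sin λ_s = sin 25.19° × sin 337.0° = -0.166304.
δ = arcsin(-0.166304) = -9.57°.

δ = -9.57°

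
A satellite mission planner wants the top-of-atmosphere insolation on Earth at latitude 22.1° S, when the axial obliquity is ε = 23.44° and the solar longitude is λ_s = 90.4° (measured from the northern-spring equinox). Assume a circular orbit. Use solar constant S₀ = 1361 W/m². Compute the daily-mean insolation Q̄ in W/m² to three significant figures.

Solar declination: sin δ = sin ε · sin λ_s = sin 23.44° × sin 90.4° = 0.39778, so δ = +23.439°.
cos H₀ = −tan(-22.1°) tan(+23.439°) = 0.1760, H₀ = 1.3938 rad.
Bracket: H₀ sin φ sin δ + cos φ cos δ sin H₀ = 1.3938×-0.37622×0.39778 + 0.92653×0.91748×0.98438 = -0.208586 + 0.836795 = 0.628209.
Q̄ = (S₀/π) × [bracket] = (1361/π) × 0.628209 = 272.2 W/m².

Q̄ ≈ 272 W/m²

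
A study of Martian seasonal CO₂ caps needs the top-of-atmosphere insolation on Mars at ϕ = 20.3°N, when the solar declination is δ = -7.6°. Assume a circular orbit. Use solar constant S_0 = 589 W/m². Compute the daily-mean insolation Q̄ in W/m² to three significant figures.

Q̄ ≈ 161 W/m²

cos h₀ = −tan(+20.3°) tan(-7.600°) = 0.0494, h₀ = 1.5214 rad.
Bracket: h₀ sin ϕ sin δ + cos ϕ cos δ sin h₀ = 1.5214×0.34694×-0.13226 + 0.93789×0.99122×0.99878 = -0.069811 + 0.928521 = 0.858710.
Q̄ = (S_0/π) × [bracket] = (589/π) × 0.858710 = 161.0 W/m².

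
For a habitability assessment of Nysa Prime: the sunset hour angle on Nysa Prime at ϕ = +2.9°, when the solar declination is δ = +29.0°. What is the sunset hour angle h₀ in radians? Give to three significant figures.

h₀ = 1.60 rad

cos h₀ = −tan ϕ · tan δ = −tan(+2.9°) × tan(+29.000°) = -0.0281, so h₀ = 1.5989 rad = 91.61°.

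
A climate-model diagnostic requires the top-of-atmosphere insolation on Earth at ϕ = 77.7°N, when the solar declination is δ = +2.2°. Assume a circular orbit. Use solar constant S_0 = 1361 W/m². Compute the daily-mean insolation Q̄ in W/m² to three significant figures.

Q̄ ≈ 119 W/m²

cos h₀ = −tan(+77.7°) tan(+2.200°) = -0.1762, h₀ = 1.7479 rad.
Bracket: h₀ sin ϕ sin δ + cos ϕ cos δ sin h₀ = 1.7479×0.97705×0.03839 + 0.21303×0.99926×0.98436 = 0.065562 + 0.209543 = 0.275105.
Q̄ = (S_0/π) × [bracket] = (1361/π) × 0.275105 = 119.2 W/m².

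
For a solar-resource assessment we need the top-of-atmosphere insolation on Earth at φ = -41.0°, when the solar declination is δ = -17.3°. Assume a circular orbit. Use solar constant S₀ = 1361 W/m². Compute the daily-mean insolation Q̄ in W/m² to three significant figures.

cos H₀ = −tan(-41.0°) tan(-17.300°) = -0.2708, H₀ = 1.8450 rad.
Bracket: H₀ sin φ sin δ + cos φ cos δ sin H₀ = 1.8450×-0.65606×-0.29737 + 0.75471×0.95476×0.96265 = 0.359946 + 0.693654 = 1.053600.
Q̄ = (S₀/π) × [bracket] = (1361/π) × 1.053600 = 456.4 W/m².

Q̄ ≈ 456 W/m²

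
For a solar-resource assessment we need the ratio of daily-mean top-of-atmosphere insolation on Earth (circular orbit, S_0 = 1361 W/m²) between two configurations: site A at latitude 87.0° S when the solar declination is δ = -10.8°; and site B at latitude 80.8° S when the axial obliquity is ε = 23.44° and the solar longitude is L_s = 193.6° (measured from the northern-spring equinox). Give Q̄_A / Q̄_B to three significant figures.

Q̄_A / Q̄_B ≈ 1.77

— Configuration A (ϕ=-87.0°):
cos h₀ = −tan(-87.0°) tan(-10.800°) = -3.6399 ≤ −1 ⇒ polar day, h₀ = π.
Bracket: h₀ sin ϕ sin δ + cos ϕ cos δ sin h₀ = 3.1416×-0.99863×-0.18738 + 0.05234×0.98229×0.00000 = 0.587867 + 0.000000 = 0.587867.
Q̄ = (S_0/π) × [bracket] = (1361/π) × 0.587867 = 254.68 W/m².
— Configuration B (ϕ=-80.8°):
Solar declination: sin δ = sin ε · sin L_s = sin 23.44° × sin 193.6° = -0.09354, so δ = -5.367°.
cos h₀ = −tan(-80.8°) tan(-5.367°) = -0.5801, h₀ = 2.1896 rad.
Bracket: h₀ sin ϕ sin δ + cos ϕ cos δ sin h₀ = 2.1896×-0.98714×-0.09354 + 0.15988×0.99562×0.81458 = 0.202181 + 0.129665 = 0.331846.
Q̄ = (S_0/π) × [bracket] = (1361/π) × 0.331846 = 143.76 W/m².
Ratio Q̄_A / Q̄_B = 254.68 / 143.76 = 1.772.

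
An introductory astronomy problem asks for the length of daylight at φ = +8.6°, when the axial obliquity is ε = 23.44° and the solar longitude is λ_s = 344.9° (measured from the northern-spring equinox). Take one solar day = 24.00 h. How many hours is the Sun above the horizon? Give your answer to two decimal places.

11.88 h

Solar declination: sin δ = sin ε · sin λ_s = sin 23.44° × sin 344.9° = -0.10363, so δ = -5.948°.
cos H₀ = −tan φ · tan δ = −tan(+8.6°) × tan(-5.948°) = 0.0158, so H₀ = 1.5550 rad = 89.10°.
Daylight = 2H₀/(2π) × 24.00 h = (1.5550/π) × 24.00 = 11.88 h.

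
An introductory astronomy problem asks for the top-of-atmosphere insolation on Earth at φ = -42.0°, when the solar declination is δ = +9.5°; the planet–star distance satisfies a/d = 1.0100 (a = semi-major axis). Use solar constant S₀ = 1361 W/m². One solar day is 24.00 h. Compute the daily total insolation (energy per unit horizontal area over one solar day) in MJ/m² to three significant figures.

cos H₀ = −tan(-42.0°) tan(+9.500°) = 0.1507, H₀ = 1.4195 rad.
Bracket: H₀ sin φ sin δ + cos φ cos δ sin H₀ = 1.4195×-0.66913×0.16505 + 0.74314×0.98629×0.98858 = -0.156769 + 0.724581 = 0.567812.
Inverse-square distance factor (a/d)² = 1.0100² = 1.020100.
Q̄ = (S₀/π) × 1.020100 × [bracket] = (1361/π) × 1.020100 × 0.567812 = 250.93 W/m².
Daily total = Q̄ × 24.00 h × 3600 s/h = 250.93 × 24.00 × 3600 / 10⁶ = 21.68 MJ/m².

21.7 MJ/m²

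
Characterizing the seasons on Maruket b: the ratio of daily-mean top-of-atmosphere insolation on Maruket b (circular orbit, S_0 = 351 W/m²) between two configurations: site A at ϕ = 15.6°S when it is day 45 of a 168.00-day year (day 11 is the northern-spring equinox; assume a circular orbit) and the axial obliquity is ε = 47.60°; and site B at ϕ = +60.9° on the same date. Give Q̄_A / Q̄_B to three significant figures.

— Configuration A (ϕ=-15.6°):
Solar longitude: L_s = 360° × (45 − 11)/168.00 = 72.857°.
sin δ = sin 47.60° × sin 72.857° = 0.70565, so δ = +44.882°.
cos h₀ = −tan(-15.6°) tan(+44.882°) = 0.2781, h₀ = 1.2890 rad.
Bracket: h₀ sin ϕ sin δ + cos ϕ cos δ sin h₀ = 1.2890×-0.26892×0.70565 + 0.96316×0.70856×0.96056 = -0.244605 + 0.655541 = 0.410936.
Q̄ = (S_0/π) × [bracket] = (351/π) × 0.410936 = 45.913 W/m².
— Configuration B (ϕ=+60.9°):
cos h₀ = −tan(+60.9°) tan(+44.882°) = -1.7893 ≤ −1 ⇒ polar day, h₀ = π.
Bracket: h₀ sin ϕ sin δ + cos ϕ cos δ sin h₀ = 3.1416×0.87377×0.70565 + 0.48634×0.70856×0.00000 = 1.937035 + 0.000000 = 1.937035.
Q̄ = (S_0/π) × [bracket] = (351/π) × 1.937035 = 216.42 W/m².
Ratio Q̄_A / Q̄_B = 45.913 / 216.42 = 0.2121.

Q̄_A / Q̄_B ≈ 0.212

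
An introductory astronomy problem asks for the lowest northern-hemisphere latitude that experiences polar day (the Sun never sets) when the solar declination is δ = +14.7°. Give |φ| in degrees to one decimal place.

Polar day requires cos H₀ = −tan φ tan δ ≤ −1, i.e. tan φ tan δ ≥ 1.
The boundary is |tan φ| · |tan δ| = 1, so |φ| = 90° − |δ| = 90° − 14.7° = 75.3° in the northern hemisphere.

|φ| = 75.3°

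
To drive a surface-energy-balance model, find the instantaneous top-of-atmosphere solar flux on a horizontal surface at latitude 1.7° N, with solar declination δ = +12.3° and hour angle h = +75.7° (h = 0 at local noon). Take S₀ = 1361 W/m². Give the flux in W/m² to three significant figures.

337 W/m²

cos θ_z = sin φ sin δ + cos φ cos δ cos h = 0.006320 + 0.241223 = 0.247543.
Flux = S₀ · cos θ_z = 1361 × 0.247543 = 336.9 W/m².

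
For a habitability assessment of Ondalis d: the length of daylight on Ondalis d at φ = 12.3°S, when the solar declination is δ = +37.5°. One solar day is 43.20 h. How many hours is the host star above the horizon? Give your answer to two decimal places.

cos H₀ = −tan φ · tan δ = −tan(-12.3°) × tan(+37.500°) = 0.1673, so H₀ = 1.4027 rad = 80.37°.
Daylight = 2H₀/(2π) × 43.20 h = (1.4027/π) × 43.20 = 19.29 h.

19.29 h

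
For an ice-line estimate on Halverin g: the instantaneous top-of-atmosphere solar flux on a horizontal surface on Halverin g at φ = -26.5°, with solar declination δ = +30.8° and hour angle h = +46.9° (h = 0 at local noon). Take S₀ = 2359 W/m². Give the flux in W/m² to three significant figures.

cos θ_z = sin φ sin δ + cos φ cos δ cos h = -0.228472 + 0.525241 = 0.296769.
Flux = S₀ · cos θ_z = 2359 × 0.296769 = 700.1 W/m².

700 W/m²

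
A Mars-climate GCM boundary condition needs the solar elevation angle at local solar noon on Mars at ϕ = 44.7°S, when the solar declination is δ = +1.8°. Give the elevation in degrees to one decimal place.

43.5°

At local noon the hour angle is zero, so the zenith angle equals |ϕ − δ| = |-44.7° − (+1.800°)| = 46.500°.
Elevation = 90° − 46.500° = 43.5°.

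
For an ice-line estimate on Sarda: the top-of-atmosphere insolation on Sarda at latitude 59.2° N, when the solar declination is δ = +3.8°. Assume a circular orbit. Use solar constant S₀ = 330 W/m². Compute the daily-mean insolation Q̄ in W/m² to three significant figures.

Q̄ ≈ 63.4 W/m²

cos H₀ = −tan(+59.2°) tan(+3.800°) = -0.1114, H₀ = 1.6824 rad.
Bracket: H₀ sin φ sin δ + cos φ cos δ sin H₀ = 1.6824×0.85896×0.06627 + 0.51204×0.99780×0.99377 = 0.095768 + 0.507731 = 0.603499.
Q̄ = (S₀/π) × [bracket] = (330/π) × 0.603499 = 63.39 W/m².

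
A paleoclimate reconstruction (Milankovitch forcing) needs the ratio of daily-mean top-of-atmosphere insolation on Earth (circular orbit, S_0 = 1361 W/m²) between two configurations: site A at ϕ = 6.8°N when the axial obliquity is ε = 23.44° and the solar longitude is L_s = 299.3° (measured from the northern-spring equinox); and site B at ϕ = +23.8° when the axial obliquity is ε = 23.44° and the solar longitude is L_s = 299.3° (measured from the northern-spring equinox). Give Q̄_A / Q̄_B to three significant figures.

Q̄_A / Q̄_B ≈ 1.34

— Configuration A (ϕ=+6.8°):
Solar declination: sin δ = sin ε · sin L_s = sin 23.44° × sin 299.3° = -0.34690, so δ = -20.298°.
cos h₀ = −tan(+6.8°) tan(-20.298°) = 0.0441, h₀ = 1.5267 rad.
Bracket: h₀ sin ϕ sin δ + cos ϕ cos δ sin h₀ = 1.5267×0.11840×-0.34690 + 0.99297×0.93790×0.99903 = -0.062706 + 0.930403 = 0.867697.
Q̄ = (S_0/π) × [bracket] = (1361/π) × 0.867697 = 375.90 W/m².
— Configuration B (ϕ=+23.8°):
Solar declination: sin δ = sin ε · sin L_s = sin 23.44° × sin 299.3° = -0.34690, so δ = -20.298°.
cos h₀ = −tan(+23.8°) tan(-20.298°) = 0.1631, h₀ = 1.4069 rad.
Bracket: h₀ sin ϕ sin δ + cos ϕ cos δ sin h₀ = 1.4069×0.40355×-0.34690 + 0.91496×0.93790×0.98660 = -0.196954 + 0.846642 = 0.649688.
Q̄ = (S_0/π) × [bracket] = (1361/π) × 0.649688 = 281.46 W/m².
Ratio Q̄_A / Q̄_B = 375.90 / 281.46 = 1.336.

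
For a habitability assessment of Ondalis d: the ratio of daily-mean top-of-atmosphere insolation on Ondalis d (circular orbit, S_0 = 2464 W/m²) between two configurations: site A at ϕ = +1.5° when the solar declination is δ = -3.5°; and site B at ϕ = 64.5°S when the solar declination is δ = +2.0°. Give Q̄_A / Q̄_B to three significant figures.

Q̄_A / Q̄_B ≈ 2.61

— Configuration A (ϕ=+1.5°):
cos h₀ = −tan(+1.5°) tan(-3.500°) = 0.0016, h₀ = 1.5692 rad.
Bracket: h₀ sin ϕ sin δ + cos ϕ cos δ sin h₀ = 1.5692×0.02618×-0.06105 + 0.99966×0.99813×1.00000 = -0.002508 + 0.997791 = 0.995283.
Q̄ = (S_0/π) × [bracket] = (2464/π) × 0.995283 = 780.62 W/m².
— Configuration B (ϕ=-64.5°):
cos h₀ = −tan(-64.5°) tan(+2.000°) = 0.0732, h₀ = 1.4975 rad.
Bracket: h₀ sin ϕ sin δ + cos ϕ cos δ sin h₀ = 1.4975×-0.90259×0.03490 + 0.43051×0.99939×0.99732 = -0.047172 + 0.429094 = 0.381922.
Q̄ = (S_0/π) × [bracket] = (2464/π) × 0.381922 = 299.55 W/m².
Ratio Q̄_A / Q̄_B = 780.62 / 299.55 = 2.606.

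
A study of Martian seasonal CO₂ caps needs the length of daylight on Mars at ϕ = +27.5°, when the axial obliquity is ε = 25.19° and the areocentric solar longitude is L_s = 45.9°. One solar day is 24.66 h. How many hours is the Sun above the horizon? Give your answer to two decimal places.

13.65 h

sin δ = sin 25.19° × sin 45.9° = 0.30565, so δ = +17.797°.
cos h₀ = −tan ϕ · tan δ = −tan(+27.5°) × tan(+17.797°) = -0.1671, so h₀ = 1.7387 rad = 99.62°.
Daylight = 2h₀/(2π) × 24.66 h = (1.7387/π) × 24.66 = 13.65 h.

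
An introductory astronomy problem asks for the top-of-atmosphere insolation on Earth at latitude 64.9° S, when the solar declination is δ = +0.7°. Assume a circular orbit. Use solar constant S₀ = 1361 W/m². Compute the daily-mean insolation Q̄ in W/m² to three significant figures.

Q̄ ≈ 176 W/m²

cos H₀ = −tan(-64.9°) tan(+0.700°) = 0.0261, H₀ = 1.5447 rad.
Bracket: H₀ sin φ sin δ + cos φ cos δ sin H₀ = 1.5447×-0.90557×0.01222 + 0.42420×0.99993×0.99966 = -0.017094 + 0.424026 = 0.406932.
Q̄ = (S₀/π) × [bracket] = (1361/π) × 0.406932 = 176.3 W/m².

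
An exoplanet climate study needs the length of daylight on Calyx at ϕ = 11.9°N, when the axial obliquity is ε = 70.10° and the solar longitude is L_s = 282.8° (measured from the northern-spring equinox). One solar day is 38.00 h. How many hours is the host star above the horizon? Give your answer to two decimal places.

Solar declination: sin δ = sin ε · sin L_s = sin 70.10° × sin 282.8° = -0.91692, so δ = -66.480°.
cos h₀ = −tan ϕ · tan δ = −tan(+11.9°) × tan(-66.480°) = 0.4842, so h₀ = 1.0654 rad = 61.04°.
Daylight = 2h₀/(2π) × 38.00 h = (1.0654/π) × 38.00 = 12.89 h.

12.89 h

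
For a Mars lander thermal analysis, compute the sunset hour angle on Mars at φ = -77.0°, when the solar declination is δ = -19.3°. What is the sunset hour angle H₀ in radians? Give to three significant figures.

Sunrise equation: cos H₀ = −tan φ · tan δ = -1.5169 ≤ −1, so the Sun never sets (polar day) and H₀ = π.

H₀ = 3.14 rad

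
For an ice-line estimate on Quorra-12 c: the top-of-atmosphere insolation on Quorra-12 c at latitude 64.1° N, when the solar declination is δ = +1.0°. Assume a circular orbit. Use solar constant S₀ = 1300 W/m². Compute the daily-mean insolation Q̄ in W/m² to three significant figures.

cos H₀ = −tan(+64.1°) tan(+1.000°) = -0.0359, H₀ = 1.6068 rad.
Bracket: H₀ sin φ sin δ + cos φ cos δ sin H₀ = 1.6068×0.89956×0.01745 + 0.43680×0.99985×0.99935 = 0.025222 + 0.436451 = 0.461673.
Q̄ = (S₀/π) × [bracket] = (1300/π) × 0.461673 = 191.0 W/m².

Q̄ ≈ 191 W/m²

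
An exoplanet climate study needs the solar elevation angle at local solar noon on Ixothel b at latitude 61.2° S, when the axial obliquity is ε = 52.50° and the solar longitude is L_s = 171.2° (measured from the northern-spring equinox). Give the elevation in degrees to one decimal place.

Solar declination: sin δ = sin ε · sin L_s = sin 52.50° × sin 171.2° = 0.12137, so δ = +6.971°.
At local noon the hour angle is zero, so the zenith angle equals |ϕ − δ| = |-61.2° − (+6.971°)| = 68.171°.
Elevation = 90° − 68.171° = 21.8°.

21.8°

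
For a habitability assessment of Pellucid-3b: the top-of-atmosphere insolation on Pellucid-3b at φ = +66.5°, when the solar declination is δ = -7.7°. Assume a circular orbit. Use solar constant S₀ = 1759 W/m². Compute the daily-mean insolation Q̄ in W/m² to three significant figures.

Q̄ ≈ 124 W/m²

cos H₀ = −tan(+66.5°) tan(-7.700°) = 0.3110, H₀ = 1.2546 rad.
Bracket: H₀ sin φ sin δ + cos φ cos δ sin H₀ = 1.2546×0.91706×-0.13399 + 0.39875×0.99098×0.95043 = -0.154161 + 0.375566 = 0.221405.
Q̄ = (S₀/π) × [bracket] = (1759/π) × 0.221405 = 124.0 W/m².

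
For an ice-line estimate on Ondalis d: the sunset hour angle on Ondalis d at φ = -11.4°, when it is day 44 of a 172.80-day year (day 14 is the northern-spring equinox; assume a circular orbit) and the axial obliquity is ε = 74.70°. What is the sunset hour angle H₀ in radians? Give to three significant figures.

Solar longitude: λ_s = 360° × (44 − 14)/172.80 = 62.500°.
sin δ = sin 74.70° × sin 62.500° = 0.85557, so δ = +58.823°.
cos H₀ = −tan φ · tan δ = −tan(-11.4°) × tan(+58.823°) = 0.3332, so H₀ = 1.2311 rad = 70.53°.

H₀ = 1.23 rad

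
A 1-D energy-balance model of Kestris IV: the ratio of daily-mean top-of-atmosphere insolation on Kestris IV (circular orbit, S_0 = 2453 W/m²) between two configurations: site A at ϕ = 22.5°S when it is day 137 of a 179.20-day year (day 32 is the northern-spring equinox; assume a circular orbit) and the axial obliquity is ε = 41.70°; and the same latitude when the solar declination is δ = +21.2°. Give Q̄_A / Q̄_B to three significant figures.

— Configuration A (ϕ=-22.5°):
Solar longitude: L_s = 360° × (137 − 32)/179.20 = 210.938°.
sin δ = sin 41.70° × sin 210.938° = -0.34200, so δ = -19.999°.
cos h₀ = −tan(-22.5°) tan(-19.999°) = -0.1507, h₀ = 1.7221 rad.
Bracket: h₀ sin ϕ sin δ + cos ϕ cos δ sin h₀ = 1.7221×-0.38268×-0.34200 + 0.92388×0.93970×0.98857 = 0.225383 + 0.858247 = 1.083630.
Q̄ = (S_0/π) × [bracket] = (2453/π) × 1.083630 = 846.11 W/m².
— Configuration B (ϕ=-22.5°):
cos h₀ = −tan(-22.5°) tan(+21.200°) = 0.1607, h₀ = 1.4094 rad.
Bracket: h₀ sin ϕ sin δ + cos ϕ cos δ sin h₀ = 1.4094×-0.38268×0.36162 + 0.92388×0.93232×0.98701 = -0.195039 + 0.850163 = 0.655124.
Q̄ = (S_0/π) × [bracket] = (2453/π) × 0.655124 = 511.53 W/m².
Ratio Q̄_A / Q̄_B = 846.11 / 511.53 = 1.654.

Q̄_A / Q̄_B ≈ 1.65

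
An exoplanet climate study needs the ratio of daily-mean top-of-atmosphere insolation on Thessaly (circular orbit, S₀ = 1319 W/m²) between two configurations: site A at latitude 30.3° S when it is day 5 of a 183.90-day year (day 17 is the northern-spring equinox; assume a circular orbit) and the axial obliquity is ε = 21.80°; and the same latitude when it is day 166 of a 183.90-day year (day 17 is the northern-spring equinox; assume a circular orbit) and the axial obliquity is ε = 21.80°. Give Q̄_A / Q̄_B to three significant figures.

Q̄_A / Q̄_B ≈ 0.884

— Configuration A (φ=-30.3°):
Solar longitude: λ_s = 360° × (5 − 17)/183.90 = -23.491°, i.e. -23.491° + 360° = 336.509°.
sin δ = sin 21.80° × sin 336.509° = -0.14803, so δ = -8.513°.
cos H₀ = −tan(-30.3°) tan(-8.513°) = -0.0875, H₀ = 1.6584 rad.
Bracket: H₀ sin φ sin δ + cos φ cos δ sin H₀ = 1.6584×-0.50453×-0.14803 + 0.86340×0.98898×0.99617 = 0.123859 + 0.850615 = 0.974474.
Q̄ = (S₀/π) × [bracket] = (1319/π) × 0.974474 = 409.13 W/m².
— Configuration B (φ=-30.3°):
Solar longitude: λ_s = 360° × (166 − 17)/183.90 = 291.680°.
sin δ = sin 21.80° × sin 291.680° = -0.34510, so δ = -20.188°.
cos H₀ = −tan(-30.3°) tan(-20.188°) = -0.2149, H₀ = 1.7873 rad.
Bracket: H₀ sin φ sin δ + cos φ cos δ sin H₀ = 1.7873×-0.50453×-0.34510 + 0.86340×0.93857×0.97665 = 0.311193 + 0.791439 = 1.102632.
Q̄ = (S₀/π) × [bracket] = (1319/π) × 1.102632 = 462.94 W/m².
Ratio Q̄_A / Q̄_B = 409.13 / 462.94 = 0.8838.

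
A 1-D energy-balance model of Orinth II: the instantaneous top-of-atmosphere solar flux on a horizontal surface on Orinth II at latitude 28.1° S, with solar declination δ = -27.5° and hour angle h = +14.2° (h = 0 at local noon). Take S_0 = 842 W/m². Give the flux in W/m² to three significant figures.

cos θ_z = sin ϕ sin δ + cos ϕ cos δ cos h = 0.217489 + 0.758548 = 0.976037.
Flux = S_0 · cos θ_z = 842 × 0.976037 = 821.8 W/m².

822 W/m²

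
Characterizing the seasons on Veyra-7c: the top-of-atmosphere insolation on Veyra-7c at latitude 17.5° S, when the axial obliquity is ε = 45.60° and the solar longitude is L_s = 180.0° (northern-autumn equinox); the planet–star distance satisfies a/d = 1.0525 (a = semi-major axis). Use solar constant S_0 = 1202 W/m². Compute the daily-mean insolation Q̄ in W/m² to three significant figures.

Q̄ ≈ 404 W/m²

Solar declination: sin δ = sin ε · sin L_s = sin 45.60° × sin 180.0° = 0.00000, so δ = +0.000°.
cos h₀ = −tan(-17.5°) tan(+0.000°) = 0.0000, h₀ = 1.5708 rad.
Bracket: h₀ sin ϕ sin δ + cos ϕ cos δ sin h₀ = 1.5708×-0.30071×0.00000 + 0.95372×1.00000×1.00000 = -0.000000 + 0.953720 = 0.953720.
Inverse-square distance factor (a/d)² = 1.0525² = 1.107756.
Q̄ = (S_0/π) × 1.107756 × [bracket] = (1202/π) × 1.107756 × 0.953720 = 404.2 W/m².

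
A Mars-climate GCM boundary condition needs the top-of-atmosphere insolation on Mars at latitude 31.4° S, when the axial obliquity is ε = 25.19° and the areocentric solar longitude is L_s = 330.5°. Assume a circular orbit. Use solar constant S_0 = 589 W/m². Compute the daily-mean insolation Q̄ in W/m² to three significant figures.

Q̄ ≈ 190 W/m²

sin δ = sin 25.19° × sin 330.5° = -0.20959, so δ = -12.098°.
cos h₀ = −tan(-31.4°) tan(-12.098°) = -0.1308, h₀ = 1.7020 rad.
Bracket: h₀ sin ϕ sin δ + cos ϕ cos δ sin h₀ = 1.7020×-0.52101×-0.20959 + 0.85355×0.97779×0.99140 = 0.185856 + 0.827415 = 1.013271.
Q̄ = (S_0/π) × [bracket] = (589/π) × 1.013271 = 190.0 W/m².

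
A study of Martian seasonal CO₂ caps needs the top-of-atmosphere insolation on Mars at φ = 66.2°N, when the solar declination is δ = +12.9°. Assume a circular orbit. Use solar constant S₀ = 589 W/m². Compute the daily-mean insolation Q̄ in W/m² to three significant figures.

cos H₀ = −tan(+66.2°) tan(+12.900°) = -0.5193, H₀ = 2.1168 rad.
Bracket: H₀ sin φ sin δ + cos φ cos δ sin H₀ = 2.1168×0.91496×0.22325 + 0.40355×0.97476×0.85460 = 0.432388 + 0.336169 = 0.768557.
Q̄ = (S₀/π) × [bracket] = (589/π) × 0.768557 = 144.1 W/m².

Q̄ ≈ 144 W/m²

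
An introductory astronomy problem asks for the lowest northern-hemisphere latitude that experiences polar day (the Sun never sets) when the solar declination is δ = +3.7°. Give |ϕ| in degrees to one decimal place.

Polar day requires cos h₀ = −tan ϕ tan δ ≤ −1, i.e. tan ϕ tan δ ≥ 1.
The boundary is |tan ϕ| · |tan δ| = 1, so |ϕ| = 90° − |δ| = 90° − 3.7° = 86.3° in the northern hemisphere.

|ϕ| = 86.3°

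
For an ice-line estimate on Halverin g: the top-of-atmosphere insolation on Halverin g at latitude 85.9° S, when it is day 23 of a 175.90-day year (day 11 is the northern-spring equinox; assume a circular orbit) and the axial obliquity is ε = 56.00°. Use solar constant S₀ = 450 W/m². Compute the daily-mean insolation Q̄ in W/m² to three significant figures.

Q̄ ≈ 0.00 W/m²

Solar longitude: λ_s = 360° × (23 − 11)/175.90 = 24.559°.
sin δ = sin 56.00° × sin 24.559° = 0.34458, so δ = +20.156°.
cos H₀ = −tan(-85.9°) tan(+20.156°) = 5.1207 ≥ 1 ⇒ polar night, H₀ = 0 and Q̄ = 0.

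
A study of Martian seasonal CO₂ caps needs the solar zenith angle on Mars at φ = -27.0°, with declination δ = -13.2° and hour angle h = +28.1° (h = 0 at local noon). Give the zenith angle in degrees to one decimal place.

θ_z = 29.7°

cos θ_z = sin φ sin δ + cos φ cos δ cos h = 0.103669 + 0.765214 = 0.868883.
θ_z = arccos(0.868883) = 29.7°.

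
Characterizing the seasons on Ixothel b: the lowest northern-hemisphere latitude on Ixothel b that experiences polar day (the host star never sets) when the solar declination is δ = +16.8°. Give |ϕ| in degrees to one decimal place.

Polar day requires cos h₀ = −tan ϕ tan δ ≤ −1, i.e. tan ϕ tan δ ≥ 1.
The boundary is |tan ϕ| · |tan δ| = 1, so |ϕ| = 90° − |δ| = 90° − 16.8° = 73.2° in the northern hemisphere.

|ϕ| = 73.2°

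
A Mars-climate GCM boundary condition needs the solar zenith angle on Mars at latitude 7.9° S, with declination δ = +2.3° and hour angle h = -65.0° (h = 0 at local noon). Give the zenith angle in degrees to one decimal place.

cos θ_z = sin ϕ sin δ + cos ϕ cos δ cos h = -0.005516 + 0.418270 = 0.412754.
θ_z = arccos(0.412754) = 65.6°.

θ_z = 65.6°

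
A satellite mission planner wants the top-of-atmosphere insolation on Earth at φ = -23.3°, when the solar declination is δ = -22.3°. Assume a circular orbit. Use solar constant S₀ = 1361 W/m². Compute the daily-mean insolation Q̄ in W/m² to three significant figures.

cos H₀ = −tan(-23.3°) tan(-22.300°) = -0.1766, H₀ = 1.7484 rad.
Bracket: H₀ sin φ sin δ + cos φ cos δ sin H₀ = 1.7484×-0.39555×-0.37946 + 0.91845×0.92521×0.98428 = 0.262427 + 0.836401 = 1.098828.
Q̄ = (S₀/π) × [bracket] = (1361/π) × 1.098828 = 476.0 W/m².

Q̄ ≈ 476 W/m²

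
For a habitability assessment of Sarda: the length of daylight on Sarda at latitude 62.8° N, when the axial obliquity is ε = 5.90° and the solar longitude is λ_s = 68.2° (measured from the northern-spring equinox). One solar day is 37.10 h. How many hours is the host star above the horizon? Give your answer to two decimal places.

Solar declination: sin δ = sin ε · sin λ_s = sin 5.90° × sin 68.2° = 0.09544, so δ = +5.477°.
cos H₀ = −tan φ · tan δ = −tan(+62.8°) × tan(+5.477°) = -0.1866, so H₀ = 1.7585 rad = 100.75°.
Daylight = 2H₀/(2π) × 37.10 h = (1.7585/π) × 37.10 = 20.77 h.

20.77 h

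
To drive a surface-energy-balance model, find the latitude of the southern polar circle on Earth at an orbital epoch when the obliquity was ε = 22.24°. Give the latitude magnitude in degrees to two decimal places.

67.76°

The polar circle is the lowest latitude that experiences at least one full rotation of continuous darkness at the northern-summer solstice; it lies at |ϕ| = 90° − ε = 90° − 22.24° = 67.76°.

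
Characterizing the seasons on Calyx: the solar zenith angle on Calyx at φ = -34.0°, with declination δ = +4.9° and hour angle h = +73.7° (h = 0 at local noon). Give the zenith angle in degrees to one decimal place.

θ_z = 79.4°

cos θ_z = sin φ sin δ + cos φ cos δ cos h = -0.047765 + 0.231833 = 0.184068.
θ_z = arccos(0.184068) = 79.4°.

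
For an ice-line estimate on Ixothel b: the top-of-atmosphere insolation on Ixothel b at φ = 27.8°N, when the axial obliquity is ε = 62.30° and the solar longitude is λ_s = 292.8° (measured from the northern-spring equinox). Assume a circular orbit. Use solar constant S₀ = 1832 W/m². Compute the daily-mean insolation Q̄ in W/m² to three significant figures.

Q̄ ≈ 36.7 W/m²

Solar declination: sin δ = sin ε · sin λ_s = sin 62.30° × sin 292.8° = -0.81621, so δ = -54.707°.
cos H₀ = −tan(+27.8°) tan(-54.707°) = 0.7449, H₀ = 0.7305 rad.
Bracket: H₀ sin φ sin δ + cos φ cos δ sin H₀ = 0.7305×0.46639×-0.81621 + 0.88458×0.57775×0.66723 = -0.278081 + 0.340999 = 0.062918.
Q̄ = (S₀/π) × [bracket] = (1832/π) × 0.062918 = 36.69 W/m².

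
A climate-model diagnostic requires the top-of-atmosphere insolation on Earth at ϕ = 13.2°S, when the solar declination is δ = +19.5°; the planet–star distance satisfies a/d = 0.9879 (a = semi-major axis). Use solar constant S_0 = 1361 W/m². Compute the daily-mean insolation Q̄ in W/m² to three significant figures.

Q̄ ≈ 339 W/m²

cos h₀ = −tan(-13.2°) tan(+19.500°) = 0.0831, h₀ = 1.4876 rad.
Bracket: h₀ sin ϕ sin δ + cos ϕ cos δ sin h₀ = 1.4876×-0.22835×0.33381 + 0.97358×0.94264×0.99654 = -0.113393 + 0.914560 = 0.801167.
Inverse-square distance factor (a/d)² = 0.9879² = 0.975946.
Q̄ = (S_0/π) × 0.975946 × [bracket] = (1361/π) × 0.975946 × 0.801167 = 338.7 W/m².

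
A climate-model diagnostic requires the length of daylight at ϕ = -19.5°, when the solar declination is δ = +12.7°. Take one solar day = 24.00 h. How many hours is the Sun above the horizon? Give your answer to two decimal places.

cos h₀ = −tan ϕ · tan δ = −tan(-19.5°) × tan(+12.700°) = 0.0798, so h₀ = 1.4909 rad = 85.42°.
Daylight = 2h₀/(2π) × 24.00 h = (1.4909/π) × 24.00 = 11.39 h.

11.39 h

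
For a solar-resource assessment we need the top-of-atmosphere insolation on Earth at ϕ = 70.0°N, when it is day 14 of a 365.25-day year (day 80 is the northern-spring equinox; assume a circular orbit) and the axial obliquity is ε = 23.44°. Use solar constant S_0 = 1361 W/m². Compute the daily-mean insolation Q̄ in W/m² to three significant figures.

Q̄ ≈ 0.00 W/m²

Solar longitude: L_s = 360° × (14 − 80)/365.25 = -65.051°, i.e. -65.051° + 360° = 294.949°.
sin δ = sin 23.44° × sin 294.949° = -0.36067, so δ = -21.141°.
cos h₀ = −tan(+70.0°) tan(-21.141°) = 1.0624 ≥ 1 ⇒ polar night, h₀ = 0 and Q̄ = 0.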